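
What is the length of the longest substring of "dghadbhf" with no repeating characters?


Input: "dghadbhf"
Sliding window (track last position of each char):
  Position 0 ('d'): window [0,0] length 1 -- new best
  Position 1 ('g'): window [0,1] length 2 -- new best
  Position 2 ('h'): window [0,2] length 3 -- new best
  Position 3 ('a'): window [0,3] length 4 -- new best
  Position 4 ('d'): repeat (last at 0), move window start to 1
  Position 4 ('d'): window [1,4] length 4
  Position 5 ('b'): window [1,5] length 5 -- new best
  Position 6 ('h'): repeat (last at 2), move window start to 3
  Position 6 ('h'): window [3,6] length 4
  Position 7 ('f'): window [3,7] length 5
Longest substring with no repeats: "ghadb" with length 5

5


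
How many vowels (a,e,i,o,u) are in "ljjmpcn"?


Input: ljjmpcn
Checking each character:
  'l' at position 0: consonant
  'j' at position 1: consonant
  'j' at position 2: consonant
  'm' at position 3: consonant
  'p' at position 4: consonant
  'c' at position 5: consonant
  'n' at position 6: consonant
Total vowels: 0

0


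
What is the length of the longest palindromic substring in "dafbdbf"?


Input: "dafbdbf"
Checking substrings for palindromes:
  [2:7] "fbdbf" (len 5) => palindrome
  [3:6] "bdb" (len 3) => palindrome
Longest palindromic substring: "fbdbf" with length 5

5


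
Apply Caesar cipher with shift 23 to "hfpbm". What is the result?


Caesar cipher: shift "hfpbm" by 23
  'h' (pos 7) + 23 = pos 4 = 'e'
  'f' (pos 5) + 23 = pos 2 = 'c'
  'p' (pos 15) + 23 = pos 12 = 'm'
  'b' (pos 1) + 23 = pos 24 = 'y'
  'm' (pos 12) + 23 = pos 9 = 'j'
Result: ecmyj

ecmyj


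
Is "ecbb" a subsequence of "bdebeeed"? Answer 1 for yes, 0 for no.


Check if "ecbb" is a subsequence of "bdebeeed"
Greedy scan:
  Position 0 ('b'): no match needed
  Position 1 ('d'): no match needed
  Position 2 ('e'): matches sub[0] = 'e'
  Position 3 ('b'): no match needed
  Position 4 ('e'): no match needed
  Position 5 ('e'): no match needed
  Position 6 ('e'): no match needed
  Position 7 ('d'): no match needed
Only matched 1/4 characters => not a subsequence

0


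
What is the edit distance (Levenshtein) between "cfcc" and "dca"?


Computing edit distance: "cfcc" -> "dca"
DP table:
           d    c    a
      0    1    2    3
  c   1    1    1    2
  f   2    2    2    2
  c   3    3    2    3
  c   4    4    3    3
Edit distance = dp[4][3] = 3

3


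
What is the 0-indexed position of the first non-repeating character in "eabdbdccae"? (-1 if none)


Input: eabdbdccae
Character frequencies:
  'a': 2
  'b': 2
  'c': 2
  'd': 2
  'e': 2
Scanning left to right for freq == 1:
  Position 0 ('e'): freq=2, skip
  Position 1 ('a'): freq=2, skip
  Position 2 ('b'): freq=2, skip
  Position 3 ('d'): freq=2, skip
  Position 4 ('b'): freq=2, skip
  Position 5 ('d'): freq=2, skip
  Position 6 ('c'): freq=2, skip
  Position 7 ('c'): freq=2, skip
  Position 8 ('a'): freq=2, skip
  Position 9 ('e'): freq=2, skip
  No unique character found => answer = -1

-1


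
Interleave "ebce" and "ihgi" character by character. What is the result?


Interleaving "ebce" and "ihgi":
  Position 0: 'e' from first, 'i' from second => "ei"
  Position 1: 'b' from first, 'h' from second => "bh"
  Position 2: 'c' from first, 'g' from second => "cg"
  Position 3: 'e' from first, 'i' from second => "ei"
Result: eibhcgei

eibhcgei


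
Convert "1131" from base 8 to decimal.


Input: "1131" in base 8
Positional expansion:
  Digit '1' (value 1) x 8^3 = 512
  Digit '1' (value 1) x 8^2 = 64
  Digit '3' (value 3) x 8^1 = 24
  Digit '1' (value 1) x 8^0 = 1
Sum = 601

601


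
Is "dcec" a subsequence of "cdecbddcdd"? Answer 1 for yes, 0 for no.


Check if "dcec" is a subsequence of "cdecbddcdd"
Greedy scan:
  Position 0 ('c'): no match needed
  Position 1 ('d'): matches sub[0] = 'd'
  Position 2 ('e'): no match needed
  Position 3 ('c'): matches sub[1] = 'c'
  Position 4 ('b'): no match needed
  Position 5 ('d'): no match needed
  Position 6 ('d'): no match needed
  Position 7 ('c'): no match needed
  Position 8 ('d'): no match needed
  Position 9 ('d'): no match needed
Only matched 2/4 characters => not a subsequence

0


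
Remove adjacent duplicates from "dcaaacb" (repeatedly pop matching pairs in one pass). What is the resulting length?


Input: dcaaacb
Stack-based adjacent duplicate removal:
  Read 'd': push. Stack: d
  Read 'c': push. Stack: dc
  Read 'a': push. Stack: dca
  Read 'a': matches stack top 'a' => pop. Stack: dc
  Read 'a': push. Stack: dca
  Read 'c': push. Stack: dcac
  Read 'b': push. Stack: dcacb
Final stack: "dcacb" (length 5)

5


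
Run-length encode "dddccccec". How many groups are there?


Input: dddccccec
Scanning for consecutive runs:
  Group 1: 'd' x 3 (positions 0-2)
  Group 2: 'c' x 4 (positions 3-6)
  Group 3: 'e' x 1 (positions 7-7)
  Group 4: 'c' x 1 (positions 8-8)
Total groups: 4

4


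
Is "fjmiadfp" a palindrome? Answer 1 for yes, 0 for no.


Input: fjmiadfp
Reversed: pfdaimjf
  Compare pos 0 ('f') with pos 7 ('p'): MISMATCH
  Compare pos 1 ('j') with pos 6 ('f'): MISMATCH
  Compare pos 2 ('m') with pos 5 ('d'): MISMATCH
  Compare pos 3 ('i') with pos 4 ('a'): MISMATCH
Result: not a palindrome

0


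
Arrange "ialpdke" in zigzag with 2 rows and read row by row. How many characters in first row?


Zigzag "ialpdke" into 2 rows:
Placing characters:
  'i' => row 0
  'a' => row 1
  'l' => row 0
  'p' => row 1
  'd' => row 0
  'k' => row 1
  'e' => row 0
Rows:
  Row 0: "ilde"
  Row 1: "apk"
First row length: 4

4


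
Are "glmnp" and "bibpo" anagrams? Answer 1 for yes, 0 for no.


Strings: "glmnp", "bibpo"
Sorted first:  glmnp
Sorted second: bbiop
Differ at position 0: 'g' vs 'b' => not anagrams

0


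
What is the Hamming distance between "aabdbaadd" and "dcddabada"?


Comparing "aabdbaadd" and "dcddabada" position by position:
  Position 0: 'a' vs 'd' => differ
  Position 1: 'a' vs 'c' => differ
  Position 2: 'b' vs 'd' => differ
  Position 3: 'd' vs 'd' => same
  Position 4: 'b' vs 'a' => differ
  Position 5: 'a' vs 'b' => differ
  Position 6: 'a' vs 'a' => same
  Position 7: 'd' vs 'd' => same
  Position 8: 'd' vs 'a' => differ
Total differences (Hamming distance): 6

6


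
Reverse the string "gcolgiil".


Input: gcolgiil
Reading characters right to left:
  Position 7: 'l'
  Position 6: 'i'
  Position 5: 'i'
  Position 4: 'g'
  Position 3: 'l'
  Position 2: 'o'
  Position 1: 'c'
  Position 0: 'g'
Reversed: liiglocg

liiglocg


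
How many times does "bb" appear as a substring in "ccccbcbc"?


Searching for "bb" in "ccccbcbc"
Scanning each position:
  Position 0: "cc" => no
  Position 1: "cc" => no
  Position 2: "cc" => no
  Position 3: "cb" => no
  Position 4: "bc" => no
  Position 5: "cb" => no
  Position 6: "bc" => no
Total occurrences: 0

0


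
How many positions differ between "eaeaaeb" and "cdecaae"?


Comparing "eaeaaeb" and "cdecaae" position by position:
  Position 0: 'e' vs 'c' => DIFFER
  Position 1: 'a' vs 'd' => DIFFER
  Position 2: 'e' vs 'e' => same
  Position 3: 'a' vs 'c' => DIFFER
  Position 4: 'a' vs 'a' => same
  Position 5: 'e' vs 'a' => DIFFER
  Position 6: 'b' vs 'e' => DIFFER
Positions that differ: 5

5


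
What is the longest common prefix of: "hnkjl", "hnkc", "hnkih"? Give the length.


Words: hnkjl, hnkc, hnkih
  Position 0: all 'h' => match
  Position 1: all 'n' => match
  Position 2: all 'k' => match
  Position 3: ('j', 'c', 'i') => mismatch, stop
LCP = "hnk" (length 3)

3


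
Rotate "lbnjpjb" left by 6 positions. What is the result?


Input: "lbnjpjb", rotate left by 6
First 6 characters: "lbnjpj"
Remaining characters: "b"
Concatenate remaining + first: "b" + "lbnjpj" = "blbnjpj"

blbnjpj


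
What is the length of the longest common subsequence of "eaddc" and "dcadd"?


LCS of "eaddc" and "dcadd"
DP table:
           d    c    a    d    d
      0    0    0    0    0    0
  e   0    0    0    0    0    0
  a   0    0    0    1    1    1
  d   0    1    1    1    2    2
  d   0    1    1    1    2    3
  c   0    1    2    2    2    3
LCS length = dp[5][5] = 3

3


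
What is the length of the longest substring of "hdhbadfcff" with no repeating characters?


Input: "hdhbadfcff"
Sliding window (track last position of each char):
  Position 0 ('h'): window [0,0] length 1 -- new best
  Position 1 ('d'): window [0,1] length 2 -- new best
  Position 2 ('h'): repeat (last at 0), move window start to 1
  Position 2 ('h'): window [1,2] length 2
  Position 3 ('b'): window [1,3] length 3 -- new best
  Position 4 ('a'): window [1,4] length 4 -- new best
  Position 5 ('d'): repeat (last at 1), move window start to 2
  Position 5 ('d'): window [2,5] length 4
  Position 6 ('f'): window [2,6] length 5 -- new best
  Position 7 ('c'): window [2,7] length 6 -- new best
  Position 8 ('f'): repeat (last at 6), move window start to 7
  Position 8 ('f'): window [7,8] length 2
  Position 9 ('f'): repeat (last at 8), move window start to 9
  Position 9 ('f'): window [9,9] length 1
Longest substring with no repeats: "hbadfc" with length 6

6


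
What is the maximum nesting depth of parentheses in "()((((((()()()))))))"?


Input: "()((((((()()()))))))"
Tracking depth:
  Position 0 '(': depth becomes 1
  Position 1 ')': depth becomes 0
  Position 2 '(': depth becomes 1
  Position 3 '(': depth becomes 2
  Position 4 '(': depth becomes 3
  Position 5 '(': depth becomes 4
  Position 6 '(': depth becomes 5
  Position 7 '(': depth becomes 6
  Position 8 '(': depth becomes 7
  Position 9 ')': depth becomes 6
  Position 10 '(': depth becomes 7
  Position 11 ')': depth becomes 6
  Position 12 '(': depth becomes 7
  Position 13 ')': depth becomes 6
  Position 14 ')': depth becomes 5
  Position 15 ')': depth becomes 4
  Position 16 ')': depth becomes 3
  Position 17 ')': depth becomes 2
  Position 18 ')': depth becomes 1
  Position 19 ')': depth becomes 0
Maximum depth reached: 7

7


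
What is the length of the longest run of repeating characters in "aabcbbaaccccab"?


Input: "aabcbbaaccccab"
Scanning for longest run:
  Position 1 ('a'): continues run of 'a', length=2
  Position 2 ('b'): new char, reset run to 1
  Position 3 ('c'): new char, reset run to 1
  Position 4 ('b'): new char, reset run to 1
  Position 5 ('b'): continues run of 'b', length=2
  Position 6 ('a'): new char, reset run to 1
  Position 7 ('a'): continues run of 'a', length=2
  Position 8 ('c'): new char, reset run to 1
  Position 9 ('c'): continues run of 'c', length=2
  Position 10 ('c'): continues run of 'c', length=3
  Position 11 ('c'): continues run of 'c', length=4
  Position 12 ('a'): new char, reset run to 1
  Position 13 ('b'): new char, reset run to 1
Longest run: 'c' with length 4

4


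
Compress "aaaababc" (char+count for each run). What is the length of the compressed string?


Input: aaaababc
Runs:
  'a' x 4 => "a4"
  'b' x 1 => "b1"
  'a' x 1 => "a1"
  'b' x 1 => "b1"
  'c' x 1 => "c1"
Compressed: "a4b1a1b1c1"
Compressed length: 10

10


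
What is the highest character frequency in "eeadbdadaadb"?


Input: eeadbdadaadb
Character counts:
  'a': 4
  'b': 2
  'd': 4
  'e': 2
Maximum frequency: 4

4


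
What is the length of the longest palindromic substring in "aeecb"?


Input: "aeecb"
Checking substrings for palindromes:
  [1:3] "ee" (len 2) => palindrome
Longest palindromic substring: "ee" with length 2

2


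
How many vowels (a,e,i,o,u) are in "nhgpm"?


Input: nhgpm
Checking each character:
  'n' at position 0: consonant
  'h' at position 1: consonant
  'g' at position 2: consonant
  'p' at position 3: consonant
  'm' at position 4: consonant
Total vowels: 0

0


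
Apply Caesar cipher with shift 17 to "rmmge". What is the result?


Caesar cipher: shift "rmmge" by 17
  'r' (pos 17) + 17 = pos 8 = 'i'
  'm' (pos 12) + 17 = pos 3 = 'd'
  'm' (pos 12) + 17 = pos 3 = 'd'
  'g' (pos 6) + 17 = pos 23 = 'x'
  'e' (pos 4) + 17 = pos 21 = 'v'
Result: iddxv

iddxv


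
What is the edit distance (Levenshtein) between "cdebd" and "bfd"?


Computing edit distance: "cdebd" -> "bfd"
DP table:
           b    f    d
      0    1    2    3
  c   1    1    2    3
  d   2    2    2    2
  e   3    3    3    3
  b   4    3    4    4
  d   5    4    4    4
Edit distance = dp[5][3] = 4

4


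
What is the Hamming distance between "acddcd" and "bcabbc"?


Comparing "acddcd" and "bcabbc" position by position:
  Position 0: 'a' vs 'b' => differ
  Position 1: 'c' vs 'c' => same
  Position 2: 'd' vs 'a' => differ
  Position 3: 'd' vs 'b' => differ
  Position 4: 'c' vs 'b' => differ
  Position 5: 'd' vs 'c' => differ
Total differences (Hamming distance): 5

5


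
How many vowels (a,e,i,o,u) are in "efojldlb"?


Input: efojldlb
Checking each character:
  'e' at position 0: vowel (running total: 1)
  'f' at position 1: consonant
  'o' at position 2: vowel (running total: 2)
  'j' at position 3: consonant
  'l' at position 4: consonant
  'd' at position 5: consonant
  'l' at position 6: consonant
  'b' at position 7: consonant
Total vowels: 2

2


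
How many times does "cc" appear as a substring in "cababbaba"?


Searching for "cc" in "cababbaba"
Scanning each position:
  Position 0: "ca" => no
  Position 1: "ab" => no
  Position 2: "ba" => no
  Position 3: "ab" => no
  Position 4: "bb" => no
  Position 5: "ba" => no
  Position 6: "ab" => no
  Position 7: "ba" => no
Total occurrences: 0

0


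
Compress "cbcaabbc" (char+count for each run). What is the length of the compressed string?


Input: cbcaabbc
Runs:
  'c' x 1 => "c1"
  'b' x 1 => "b1"
  'c' x 1 => "c1"
  'a' x 2 => "a2"
  'b' x 2 => "b2"
  'c' x 1 => "c1"
Compressed: "c1b1c1a2b2c1"
Compressed length: 12

12


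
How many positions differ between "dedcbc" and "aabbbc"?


Comparing "dedcbc" and "aabbbc" position by position:
  Position 0: 'd' vs 'a' => DIFFER
  Position 1: 'e' vs 'a' => DIFFER
  Position 2: 'd' vs 'b' => DIFFER
  Position 3: 'c' vs 'b' => DIFFER
  Position 4: 'b' vs 'b' => same
  Position 5: 'c' vs 'c' => same
Positions that differ: 4

4


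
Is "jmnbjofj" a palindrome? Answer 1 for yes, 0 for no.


Input: jmnbjofj
Reversed: jfojbnmj
  Compare pos 0 ('j') with pos 7 ('j'): match
  Compare pos 1 ('m') with pos 6 ('f'): MISMATCH
  Compare pos 2 ('n') with pos 5 ('o'): MISMATCH
  Compare pos 3 ('b') with pos 4 ('j'): MISMATCH
Result: not a palindrome

0


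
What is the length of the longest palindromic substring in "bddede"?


Input: "bddede"
Checking substrings for palindromes:
  [2:5] "ded" (len 3) => palindrome
  [3:6] "ede" (len 3) => palindrome
  [1:3] "dd" (len 2) => palindrome
Longest palindromic substring: "ded" with length 3

3


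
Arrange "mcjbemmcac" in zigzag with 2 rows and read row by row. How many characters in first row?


Zigzag "mcjbemmcac" into 2 rows:
Placing characters:
  'm' => row 0
  'c' => row 1
  'j' => row 0
  'b' => row 1
  'e' => row 0
  'm' => row 1
  'm' => row 0
  'c' => row 1
  'a' => row 0
  'c' => row 1
Rows:
  Row 0: "mjema"
  Row 1: "cbmcc"
First row length: 5

5


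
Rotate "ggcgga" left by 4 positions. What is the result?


Input: "ggcgga", rotate left by 4
First 4 characters: "ggcg"
Remaining characters: "ga"
Concatenate remaining + first: "ga" + "ggcg" = "gaggcg"

gaggcg


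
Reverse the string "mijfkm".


Input: mijfkm
Reading characters right to left:
  Position 5: 'm'
  Position 4: 'k'
  Position 3: 'f'
  Position 2: 'j'
  Position 1: 'i'
  Position 0: 'm'
Reversed: mkfjim

mkfjim


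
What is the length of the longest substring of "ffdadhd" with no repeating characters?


Input: "ffdadhd"
Sliding window (track last position of each char):
  Position 0 ('f'): window [0,0] length 1 -- new best
  Position 1 ('f'): repeat (last at 0), move window start to 1
  Position 1 ('f'): window [1,1] length 1
  Position 2 ('d'): window [1,2] length 2 -- new best
  Position 3 ('a'): window [1,3] length 3 -- new best
  Position 4 ('d'): repeat (last at 2), move window start to 3
  Position 4 ('d'): window [3,4] length 2
  Position 5 ('h'): window [3,5] length 3
  Position 6 ('d'): repeat (last at 4), move window start to 5
  Position 6 ('d'): window [5,6] length 2
Longest substring with no repeats: "fda" with length 3

3


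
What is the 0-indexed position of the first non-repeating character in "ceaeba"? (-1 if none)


Input: ceaeba
Character frequencies:
  'a': 2
  'b': 1
  'c': 1
  'e': 2
Scanning left to right for freq == 1:
  Position 0 ('c'): unique! => answer = 0

0


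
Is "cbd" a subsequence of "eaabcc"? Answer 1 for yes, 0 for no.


Check if "cbd" is a subsequence of "eaabcc"
Greedy scan:
  Position 0 ('e'): no match needed
  Position 1 ('a'): no match needed
  Position 2 ('a'): no match needed
  Position 3 ('b'): no match needed
  Position 4 ('c'): matches sub[0] = 'c'
  Position 5 ('c'): no match needed
Only matched 1/3 characters => not a subsequence

0


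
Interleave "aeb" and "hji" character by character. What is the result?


Interleaving "aeb" and "hji":
  Position 0: 'a' from first, 'h' from second => "ah"
  Position 1: 'e' from first, 'j' from second => "ej"
  Position 2: 'b' from first, 'i' from second => "bi"
Result: ahejbi

ahejbi


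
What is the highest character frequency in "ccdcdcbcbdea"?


Input: ccdcdcbcbdea
Character counts:
  'a': 1
  'b': 2
  'c': 5
  'd': 3
  'e': 1
Maximum frequency: 5

5


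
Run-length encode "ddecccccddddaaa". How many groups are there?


Input: ddecccccddddaaa
Scanning for consecutive runs:
  Group 1: 'd' x 2 (positions 0-1)
  Group 2: 'e' x 1 (positions 2-2)
  Group 3: 'c' x 5 (positions 3-7)
  Group 4: 'd' x 4 (positions 8-11)
  Group 5: 'a' x 3 (positions 12-14)
Total groups: 5

5


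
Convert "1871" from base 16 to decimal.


Input: "1871" in base 16
Positional expansion:
  Digit '1' (value 1) x 16^3 = 4096
  Digit '8' (value 8) x 16^2 = 2048
  Digit '7' (value 7) x 16^1 = 112
  Digit '1' (value 1) x 16^0 = 1
Sum = 6257

6257


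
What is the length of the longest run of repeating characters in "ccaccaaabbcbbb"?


Input: "ccaccaaabbcbbb"
Scanning for longest run:
  Position 1 ('c'): continues run of 'c', length=2
  Position 2 ('a'): new char, reset run to 1
  Position 3 ('c'): new char, reset run to 1
  Position 4 ('c'): continues run of 'c', length=2
  Position 5 ('a'): new char, reset run to 1
  Position 6 ('a'): continues run of 'a', length=2
  Position 7 ('a'): continues run of 'a', length=3
  Position 8 ('b'): new char, reset run to 1
  Position 9 ('b'): continues run of 'b', length=2
  Position 10 ('c'): new char, reset run to 1
  Position 11 ('b'): new char, reset run to 1
  Position 12 ('b'): continues run of 'b', length=2
  Position 13 ('b'): continues run of 'b', length=3
Longest run: 'a' with length 3

3


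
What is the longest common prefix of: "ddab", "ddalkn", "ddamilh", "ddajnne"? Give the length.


Words: ddab, ddalkn, ddamilh, ddajnne
  Position 0: all 'd' => match
  Position 1: all 'd' => match
  Position 2: all 'a' => match
  Position 3: ('b', 'l', 'm', 'j') => mismatch, stop
LCP = "dda" (length 3)

3


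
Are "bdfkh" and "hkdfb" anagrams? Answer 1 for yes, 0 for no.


Strings: "bdfkh", "hkdfb"
Sorted first:  bdfhk
Sorted second: bdfhk
Sorted forms match => anagrams

1


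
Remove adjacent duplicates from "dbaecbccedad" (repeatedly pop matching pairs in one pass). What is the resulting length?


Input: dbaecbccedad
Stack-based adjacent duplicate removal:
  Read 'd': push. Stack: d
  Read 'b': push. Stack: db
  Read 'a': push. Stack: dba
  Read 'e': push. Stack: dbae
  Read 'c': push. Stack: dbaec
  Read 'b': push. Stack: dbaecb
  Read 'c': push. Stack: dbaecbc
  Read 'c': matches stack top 'c' => pop. Stack: dbaecb
  Read 'e': push. Stack: dbaecbe
  Read 'd': push. Stack: dbaecbed
  Read 'a': push. Stack: dbaecbeda
  Read 'd': push. Stack: dbaecbedad
Final stack: "dbaecbedad" (length 10)

10


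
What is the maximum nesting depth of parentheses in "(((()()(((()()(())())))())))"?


Input: "(((()()(((()()(())())))())))"
Tracking depth:
  Position 0 '(': depth becomes 1
  Position 1 '(': depth becomes 2
  Position 2 '(': depth becomes 3
  Position 3 '(': depth becomes 4
  Position 4 ')': depth becomes 3
  Position 5 '(': depth becomes 4
  Position 6 ')': depth becomes 3
  Position 7 '(': depth becomes 4
  Position 8 '(': depth becomes 5
  Position 9 '(': depth becomes 6
  Position 10 '(': depth becomes 7
  Position 11 ')': depth becomes 6
  Position 12 '(': depth becomes 7
  Position 13 ')': depth becomes 6
  Position 14 '(': depth becomes 7
  Position 15 '(': depth becomes 8
  Position 16 ')': depth becomes 7
  Position 17 ')': depth becomes 6
  Position 18 '(': depth becomes 7
  Position 19 ')': depth becomes 6
  Position 20 ')': depth becomes 5
  Position 21 ')': depth becomes 4
  Position 22 ')': depth becomes 3
  Position 23 '(': depth becomes 4
  Position 24 ')': depth becomes 3
  Position 25 ')': depth becomes 2
  Position 26 ')': depth becomes 1
  Position 27 ')': depth becomes 0
Maximum depth reached: 8

8


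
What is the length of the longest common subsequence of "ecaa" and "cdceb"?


LCS of "ecaa" and "cdceb"
DP table:
           c    d    c    e    b
      0    0    0    0    0    0
  e   0    0    0    0    1    1
  c   0    1    1    1    1    1
  a   0    1    1    1    1    1
  a   0    1    1    1    1    1
LCS length = dp[4][5] = 1

1


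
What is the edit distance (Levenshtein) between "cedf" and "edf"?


Computing edit distance: "cedf" -> "edf"
DP table:
           e    d    f
      0    1    2    3
  c   1    1    2    3
  e   2    1    2    3
  d   3    2    1    2
  f   4    3    2    1
Edit distance = dp[4][3] = 1

1


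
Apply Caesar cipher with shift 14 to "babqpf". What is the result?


Caesar cipher: shift "babqpf" by 14
  'b' (pos 1) + 14 = pos 15 = 'p'
  'a' (pos 0) + 14 = pos 14 = 'o'
  'b' (pos 1) + 14 = pos 15 = 'p'
  'q' (pos 16) + 14 = pos 4 = 'e'
  'p' (pos 15) + 14 = pos 3 = 'd'
  'f' (pos 5) + 14 = pos 19 = 't'
Result: popedt

popedt


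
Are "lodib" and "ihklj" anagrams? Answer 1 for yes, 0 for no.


Strings: "lodib", "ihklj"
Sorted first:  bdilo
Sorted second: hijkl
Differ at position 0: 'b' vs 'h' => not anagrams

0


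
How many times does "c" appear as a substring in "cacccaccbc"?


Searching for "c" in "cacccaccbc"
Scanning each position:
  Position 0: "c" => MATCH
  Position 1: "a" => no
  Position 2: "c" => MATCH
  Position 3: "c" => MATCH
  Position 4: "c" => MATCH
  Position 5: "a" => no
  Position 6: "c" => MATCH
  Position 7: "c" => MATCH
  Position 8: "b" => no
  Position 9: "c" => MATCH
Total occurrences: 7

7


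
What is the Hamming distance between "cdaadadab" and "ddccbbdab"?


Comparing "cdaadadab" and "ddccbbdab" position by position:
  Position 0: 'c' vs 'd' => differ
  Position 1: 'd' vs 'd' => same
  Position 2: 'a' vs 'c' => differ
  Position 3: 'a' vs 'c' => differ
  Position 4: 'd' vs 'b' => differ
  Position 5: 'a' vs 'b' => differ
  Position 6: 'd' vs 'd' => same
  Position 7: 'a' vs 'a' => same
  Position 8: 'b' vs 'b' => same
Total differences (Hamming distance): 5

5


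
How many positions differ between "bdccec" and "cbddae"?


Comparing "bdccec" and "cbddae" position by position:
  Position 0: 'b' vs 'c' => DIFFER
  Position 1: 'd' vs 'b' => DIFFER
  Position 2: 'c' vs 'd' => DIFFER
  Position 3: 'c' vs 'd' => DIFFER
  Position 4: 'e' vs 'a' => DIFFER
  Position 5: 'c' vs 'e' => DIFFER
Positions that differ: 6

6


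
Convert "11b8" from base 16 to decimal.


Input: "11b8" in base 16
Positional expansion:
  Digit '1' (value 1) x 16^3 = 4096
  Digit '1' (value 1) x 16^2 = 256
  Digit 'b' (value 11) x 16^1 = 176
  Digit '8' (value 8) x 16^0 = 8
Sum = 4536

4536


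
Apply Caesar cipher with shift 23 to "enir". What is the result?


Caesar cipher: shift "enir" by 23
  'e' (pos 4) + 23 = pos 1 = 'b'
  'n' (pos 13) + 23 = pos 10 = 'k'
  'i' (pos 8) + 23 = pos 5 = 'f'
  'r' (pos 17) + 23 = pos 14 = 'o'
Result: bkfo

bkfo


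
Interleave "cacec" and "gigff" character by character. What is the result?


Interleaving "cacec" and "gigff":
  Position 0: 'c' from first, 'g' from second => "cg"
  Position 1: 'a' from first, 'i' from second => "ai"
  Position 2: 'c' from first, 'g' from second => "cg"
  Position 3: 'e' from first, 'f' from second => "ef"
  Position 4: 'c' from first, 'f' from second => "cf"
Result: cgaicgefcf

cgaicgefcf


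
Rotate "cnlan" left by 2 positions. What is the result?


Input: "cnlan", rotate left by 2
First 2 characters: "cn"
Remaining characters: "lan"
Concatenate remaining + first: "lan" + "cn" = "lancn"

lancn


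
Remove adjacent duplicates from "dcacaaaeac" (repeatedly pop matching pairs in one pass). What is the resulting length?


Input: dcacaaaeac
Stack-based adjacent duplicate removal:
  Read 'd': push. Stack: d
  Read 'c': push. Stack: dc
  Read 'a': push. Stack: dca
  Read 'c': push. Stack: dcac
  Read 'a': push. Stack: dcaca
  Read 'a': matches stack top 'a' => pop. Stack: dcac
  Read 'a': push. Stack: dcaca
  Read 'e': push. Stack: dcacae
  Read 'a': push. Stack: dcacaea
  Read 'c': push. Stack: dcacaeac
Final stack: "dcacaeac" (length 8)

8


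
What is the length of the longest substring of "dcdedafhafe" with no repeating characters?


Input: "dcdedafhafe"
Sliding window (track last position of each char):
  Position 0 ('d'): window [0,0] length 1 -- new best
  Position 1 ('c'): window [0,1] length 2 -- new best
  Position 2 ('d'): repeat (last at 0), move window start to 1
  Position 2 ('d'): window [1,2] length 2
  Position 3 ('e'): window [1,3] length 3 -- new best
  Position 4 ('d'): repeat (last at 2), move window start to 3
  Position 4 ('d'): window [3,4] length 2
  Position 5 ('a'): window [3,5] length 3
  Position 6 ('f'): window [3,6] length 4 -- new best
  Position 7 ('h'): window [3,7] length 5 -- new best
  Position 8 ('a'): repeat (last at 5), move window start to 6
  Position 8 ('a'): window [6,8] length 3
  Position 9 ('f'): repeat (last at 6), move window start to 7
  Position 9 ('f'): window [7,9] length 3
  Position 10 ('e'): window [7,10] length 4
Longest substring with no repeats: "edafh" with length 5

5


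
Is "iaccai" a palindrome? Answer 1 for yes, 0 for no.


Input: iaccai
Reversed: iaccai
  Compare pos 0 ('i') with pos 5 ('i'): match
  Compare pos 1 ('a') with pos 4 ('a'): match
  Compare pos 2 ('c') with pos 3 ('c'): match
Result: palindrome

1


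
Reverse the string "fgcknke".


Input: fgcknke
Reading characters right to left:
  Position 6: 'e'
  Position 5: 'k'
  Position 4: 'n'
  Position 3: 'k'
  Position 2: 'c'
  Position 1: 'g'
  Position 0: 'f'
Reversed: eknkcgf

eknkcgf


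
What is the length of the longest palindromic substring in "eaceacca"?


Input: "eaceacca"
Checking substrings for palindromes:
  [4:8] "acca" (len 4) => palindrome
  [5:7] "cc" (len 2) => palindrome
Longest palindromic substring: "acca" with length 4

4


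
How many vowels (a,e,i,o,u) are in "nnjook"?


Input: nnjook
Checking each character:
  'n' at position 0: consonant
  'n' at position 1: consonant
  'j' at position 2: consonant
  'o' at position 3: vowel (running total: 1)
  'o' at position 4: vowel (running total: 2)
  'k' at position 5: consonant
Total vowels: 2

2


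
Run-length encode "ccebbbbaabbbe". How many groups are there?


Input: ccebbbbaabbbe
Scanning for consecutive runs:
  Group 1: 'c' x 2 (positions 0-1)
  Group 2: 'e' x 1 (positions 2-2)
  Group 3: 'b' x 4 (positions 3-6)
  Group 4: 'a' x 2 (positions 7-8)
  Group 5: 'b' x 3 (positions 9-11)
  Group 6: 'e' x 1 (positions 12-12)
Total groups: 6

6


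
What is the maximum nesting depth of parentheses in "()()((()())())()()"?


Input: "()()((()())())()()"
Tracking depth:
  Position 0 '(': depth becomes 1
  Position 1 ')': depth becomes 0
  Position 2 '(': depth becomes 1
  Position 3 ')': depth becomes 0
  Position 4 '(': depth becomes 1
  Position 5 '(': depth becomes 2
  Position 6 '(': depth becomes 3
  Position 7 ')': depth becomes 2
  Position 8 '(': depth becomes 3
  Position 9 ')': depth becomes 2
  Position 10 ')': depth becomes 1
  Position 11 '(': depth becomes 2
  Position 12 ')': depth becomes 1
  Position 13 ')': depth becomes 0
  Position 14 '(': depth becomes 1
  Position 15 ')': depth becomes 0
  Position 16 '(': depth becomes 1
  Position 17 ')': depth becomes 0
Maximum depth reached: 3

3


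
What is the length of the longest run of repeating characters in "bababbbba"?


Input: "bababbbba"
Scanning for longest run:
  Position 1 ('a'): new char, reset run to 1
  Position 2 ('b'): new char, reset run to 1
  Position 3 ('a'): new char, reset run to 1
  Position 4 ('b'): new char, reset run to 1
  Position 5 ('b'): continues run of 'b', length=2
  Position 6 ('b'): continues run of 'b', length=3
  Position 7 ('b'): continues run of 'b', length=4
  Position 8 ('a'): new char, reset run to 1
Longest run: 'b' with length 4

4


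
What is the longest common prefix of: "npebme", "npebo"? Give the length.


Words: npebme, npebo
  Position 0: all 'n' => match
  Position 1: all 'p' => match
  Position 2: all 'e' => match
  Position 3: all 'b' => match
  Position 4: ('m', 'o') => mismatch, stop
LCP = "npeb" (length 4)

4


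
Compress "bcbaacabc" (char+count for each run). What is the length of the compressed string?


Input: bcbaacabc
Runs:
  'b' x 1 => "b1"
  'c' x 1 => "c1"
  'b' x 1 => "b1"
  'a' x 2 => "a2"
  'c' x 1 => "c1"
  'a' x 1 => "a1"
  'b' x 1 => "b1"
  'c' x 1 => "c1"
Compressed: "b1c1b1a2c1a1b1c1"
Compressed length: 16

16


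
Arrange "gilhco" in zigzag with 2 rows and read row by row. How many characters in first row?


Zigzag "gilhco" into 2 rows:
Placing characters:
  'g' => row 0
  'i' => row 1
  'l' => row 0
  'h' => row 1
  'c' => row 0
  'o' => row 1
Rows:
  Row 0: "glc"
  Row 1: "iho"
First row length: 3

3


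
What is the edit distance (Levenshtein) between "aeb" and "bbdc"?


Computing edit distance: "aeb" -> "bbdc"
DP table:
           b    b    d    c
      0    1    2    3    4
  a   1    1    2    3    4
  e   2    2    2    3    4
  b   3    2    2    3    4
Edit distance = dp[3][4] = 4

4


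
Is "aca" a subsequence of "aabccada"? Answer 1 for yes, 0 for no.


Check if "aca" is a subsequence of "aabccada"
Greedy scan:
  Position 0 ('a'): matches sub[0] = 'a'
  Position 1 ('a'): no match needed
  Position 2 ('b'): no match needed
  Position 3 ('c'): matches sub[1] = 'c'
  Position 4 ('c'): no match needed
  Position 5 ('a'): matches sub[2] = 'a'
  Position 6 ('d'): no match needed
  Position 7 ('a'): no match needed
All 3 characters matched => is a subsequence

1


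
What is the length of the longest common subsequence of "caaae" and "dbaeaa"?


LCS of "caaae" and "dbaeaa"
DP table:
           d    b    a    e    a    a
      0    0    0    0    0    0    0
  c   0    0    0    0    0    0    0
  a   0    0    0    1    1    1    1
  a   0    0    0    1    1    2    2
  a   0    0    0    1    1    2    3
  e   0    0    0    1    2    2    3
LCS length = dp[5][6] = 3

3


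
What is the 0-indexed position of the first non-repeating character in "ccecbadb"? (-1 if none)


Input: ccecbadb
Character frequencies:
  'a': 1
  'b': 2
  'c': 3
  'd': 1
  'e': 1
Scanning left to right for freq == 1:
  Position 0 ('c'): freq=3, skip
  Position 1 ('c'): freq=3, skip
  Position 2 ('e'): unique! => answer = 2

2


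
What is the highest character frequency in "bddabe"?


Input: bddabe
Character counts:
  'a': 1
  'b': 2
  'd': 2
  'e': 1
Maximum frequency: 2

2


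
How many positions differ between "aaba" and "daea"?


Comparing "aaba" and "daea" position by position:
  Position 0: 'a' vs 'd' => DIFFER
  Position 1: 'a' vs 'a' => same
  Position 2: 'b' vs 'e' => DIFFER
  Position 3: 'a' vs 'a' => same
Positions that differ: 2

2


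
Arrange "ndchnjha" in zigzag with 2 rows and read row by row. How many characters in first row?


Zigzag "ndchnjha" into 2 rows:
Placing characters:
  'n' => row 0
  'd' => row 1
  'c' => row 0
  'h' => row 1
  'n' => row 0
  'j' => row 1
  'h' => row 0
  'a' => row 1
Rows:
  Row 0: "ncnh"
  Row 1: "dhja"
First row length: 4

4


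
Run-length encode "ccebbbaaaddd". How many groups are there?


Input: ccebbbaaaddd
Scanning for consecutive runs:
  Group 1: 'c' x 2 (positions 0-1)
  Group 2: 'e' x 1 (positions 2-2)
  Group 3: 'b' x 3 (positions 3-5)
  Group 4: 'a' x 3 (positions 6-8)
  Group 5: 'd' x 3 (positions 9-11)
Total groups: 5

5


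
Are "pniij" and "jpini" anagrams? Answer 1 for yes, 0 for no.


Strings: "pniij", "jpini"
Sorted first:  iijnp
Sorted second: iijnp
Sorted forms match => anagrams

1


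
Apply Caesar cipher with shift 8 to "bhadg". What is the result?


Caesar cipher: shift "bhadg" by 8
  'b' (pos 1) + 8 = pos 9 = 'j'
  'h' (pos 7) + 8 = pos 15 = 'p'
  'a' (pos 0) + 8 = pos 8 = 'i'
  'd' (pos 3) + 8 = pos 11 = 'l'
  'g' (pos 6) + 8 = pos 14 = 'o'
Result: jpilo

jpilo


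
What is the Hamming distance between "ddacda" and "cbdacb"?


Comparing "ddacda" and "cbdacb" position by position:
  Position 0: 'd' vs 'c' => differ
  Position 1: 'd' vs 'b' => differ
  Position 2: 'a' vs 'd' => differ
  Position 3: 'c' vs 'a' => differ
  Position 4: 'd' vs 'c' => differ
  Position 5: 'a' vs 'b' => differ
Total differences (Hamming distance): 6

6


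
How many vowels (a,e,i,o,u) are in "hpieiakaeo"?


Input: hpieiakaeo
Checking each character:
  'h' at position 0: consonant
  'p' at position 1: consonant
  'i' at position 2: vowel (running total: 1)
  'e' at position 3: vowel (running total: 2)
  'i' at position 4: vowel (running total: 3)
  'a' at position 5: vowel (running total: 4)
  'k' at position 6: consonant
  'a' at position 7: vowel (running total: 5)
  'e' at position 8: vowel (running total: 6)
  'o' at position 9: vowel (running total: 7)
Total vowels: 7

7


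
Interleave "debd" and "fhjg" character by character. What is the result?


Interleaving "debd" and "fhjg":
  Position 0: 'd' from first, 'f' from second => "df"
  Position 1: 'e' from first, 'h' from second => "eh"
  Position 2: 'b' from first, 'j' from second => "bj"
  Position 3: 'd' from first, 'g' from second => "dg"
Result: dfehbjdg

dfehbjdg


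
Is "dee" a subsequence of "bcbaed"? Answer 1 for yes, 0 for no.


Check if "dee" is a subsequence of "bcbaed"
Greedy scan:
  Position 0 ('b'): no match needed
  Position 1 ('c'): no match needed
  Position 2 ('b'): no match needed
  Position 3 ('a'): no match needed
  Position 4 ('e'): no match needed
  Position 5 ('d'): matches sub[0] = 'd'
Only matched 1/3 characters => not a subsequence

0


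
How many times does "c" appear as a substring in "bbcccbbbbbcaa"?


Searching for "c" in "bbcccbbbbbcaa"
Scanning each position:
  Position 0: "b" => no
  Position 1: "b" => no
  Position 2: "c" => MATCH
  Position 3: "c" => MATCH
  Position 4: "c" => MATCH
  Position 5: "b" => no
  Position 6: "b" => no
  Position 7: "b" => no
  Position 8: "b" => no
  Position 9: "b" => no
  Position 10: "c" => MATCH
  Position 11: "a" => no
  Position 12: "a" => no
Total occurrences: 4

4


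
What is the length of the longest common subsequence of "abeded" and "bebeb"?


LCS of "abeded" and "bebeb"
DP table:
           b    e    b    e    b
      0    0    0    0    0    0
  a   0    0    0    0    0    0
  b   0    1    1    1    1    1
  e   0    1    2    2    2    2
  d   0    1    2    2    2    2
  e   0    1    2    2    3    3
  d   0    1    2    2    3    3
LCS length = dp[6][5] = 3

3


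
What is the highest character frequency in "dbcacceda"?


Input: dbcacceda
Character counts:
  'a': 2
  'b': 1
  'c': 3
  'd': 2
  'e': 1
Maximum frequency: 3

3


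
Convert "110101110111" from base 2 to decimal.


Input: "110101110111" in base 2
Positional expansion:
  Digit '1' (value 1) x 2^11 = 2048
  Digit '1' (value 1) x 2^10 = 1024
  Digit '0' (value 0) x 2^9 = 0
  Digit '1' (value 1) x 2^8 = 256
  Digit '0' (value 0) x 2^7 = 0
  Digit '1' (value 1) x 2^6 = 64
  Digit '1' (value 1) x 2^5 = 32
  Digit '1' (value 1) x 2^4 = 16
  Digit '0' (value 0) x 2^3 = 0
  Digit '1' (value 1) x 2^2 = 4
  Digit '1' (value 1) x 2^1 = 2
  Digit '1' (value 1) x 2^0 = 1
Sum = 3447

3447


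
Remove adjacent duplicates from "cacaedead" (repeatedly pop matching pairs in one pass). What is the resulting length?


Input: cacaedead
Stack-based adjacent duplicate removal:
  Read 'c': push. Stack: c
  Read 'a': push. Stack: ca
  Read 'c': push. Stack: cac
  Read 'a': push. Stack: caca
  Read 'e': push. Stack: cacae
  Read 'd': push. Stack: cacaed
  Read 'e': push. Stack: cacaede
  Read 'a': push. Stack: cacaedea
  Read 'd': push. Stack: cacaedead
Final stack: "cacaedead" (length 9)

9


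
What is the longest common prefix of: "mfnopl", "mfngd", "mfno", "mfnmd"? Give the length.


Words: mfnopl, mfngd, mfno, mfnmd
  Position 0: all 'm' => match
  Position 1: all 'f' => match
  Position 2: all 'n' => match
  Position 3: ('o', 'g', 'o', 'm') => mismatch, stop
LCP = "mfn" (length 3)

3


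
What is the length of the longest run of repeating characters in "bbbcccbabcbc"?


Input: "bbbcccbabcbc"
Scanning for longest run:
  Position 1 ('b'): continues run of 'b', length=2
  Position 2 ('b'): continues run of 'b', length=3
  Position 3 ('c'): new char, reset run to 1
  Position 4 ('c'): continues run of 'c', length=2
  Position 5 ('c'): continues run of 'c', length=3
  Position 6 ('b'): new char, reset run to 1
  Position 7 ('a'): new char, reset run to 1
  Position 8 ('b'): new char, reset run to 1
  Position 9 ('c'): new char, reset run to 1
  Position 10 ('b'): new char, reset run to 1
  Position 11 ('c'): new char, reset run to 1
Longest run: 'b' with length 3

3


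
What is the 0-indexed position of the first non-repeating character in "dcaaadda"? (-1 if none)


Input: dcaaadda
Character frequencies:
  'a': 4
  'c': 1
  'd': 3
Scanning left to right for freq == 1:
  Position 0 ('d'): freq=3, skip
  Position 1 ('c'): unique! => answer = 1

1


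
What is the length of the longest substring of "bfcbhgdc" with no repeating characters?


Input: "bfcbhgdc"
Sliding window (track last position of each char):
  Position 0 ('b'): window [0,0] length 1 -- new best
  Position 1 ('f'): window [0,1] length 2 -- new best
  Position 2 ('c'): window [0,2] length 3 -- new best
  Position 3 ('b'): repeat (last at 0), move window start to 1
  Position 3 ('b'): window [1,3] length 3
  Position 4 ('h'): window [1,4] length 4 -- new best
  Position 5 ('g'): window [1,5] length 5 -- new best
  Position 6 ('d'): window [1,6] length 6 -- new best
  Position 7 ('c'): repeat (last at 2), move window start to 3
  Position 7 ('c'): window [3,7] length 5
Longest substring with no repeats: "fcbhgd" with length 6

6


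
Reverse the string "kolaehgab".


Input: kolaehgab
Reading characters right to left:
  Position 8: 'b'
  Position 7: 'a'
  Position 6: 'g'
  Position 5: 'h'
  Position 4: 'e'
  Position 3: 'a'
  Position 2: 'l'
  Position 1: 'o'
  Position 0: 'k'
Reversed: baghealok

baghealok


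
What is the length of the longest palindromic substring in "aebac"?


Input: "aebac"
Checking substrings for palindromes:
  No multi-char palindromic substrings found
Longest palindromic substring: "a" with length 1

1


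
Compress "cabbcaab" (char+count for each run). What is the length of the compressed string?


Input: cabbcaab
Runs:
  'c' x 1 => "c1"
  'a' x 1 => "a1"
  'b' x 2 => "b2"
  'c' x 1 => "c1"
  'a' x 2 => "a2"
  'b' x 1 => "b1"
Compressed: "c1a1b2c1a2b1"
Compressed length: 12

12


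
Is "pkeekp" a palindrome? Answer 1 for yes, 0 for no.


Input: pkeekp
Reversed: pkeekp
  Compare pos 0 ('p') with pos 5 ('p'): match
  Compare pos 1 ('k') with pos 4 ('k'): match
  Compare pos 2 ('e') with pos 3 ('e'): match
Result: palindrome

1


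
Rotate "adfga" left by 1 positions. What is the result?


Input: "adfga", rotate left by 1
First 1 characters: "a"
Remaining characters: "dfga"
Concatenate remaining + first: "dfga" + "a" = "dfgaa"

dfgaa
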